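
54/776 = 27/388 ≈ 0.0696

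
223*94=20962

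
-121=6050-6171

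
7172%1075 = 722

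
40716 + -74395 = -33679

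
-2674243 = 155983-2830226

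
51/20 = 2 + 11/20 = 2.55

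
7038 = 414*17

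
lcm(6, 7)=42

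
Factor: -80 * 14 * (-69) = 2^5 * 3^1 * 5^1 * 7^1 * 23^1 = 77280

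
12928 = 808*16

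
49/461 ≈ 0.106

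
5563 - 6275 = -712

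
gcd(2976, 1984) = 992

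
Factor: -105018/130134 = -1*23^(-1)*41^(-1)*761^1 = -761/943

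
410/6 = 205/3 ≈ 68.33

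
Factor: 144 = 2^4 * 3^2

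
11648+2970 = 14618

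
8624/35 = 246 + 2/5 = 246.40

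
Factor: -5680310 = -1*2^1*5^1*23^1*24697^1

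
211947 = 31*6837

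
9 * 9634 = 86706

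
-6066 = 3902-9968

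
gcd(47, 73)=1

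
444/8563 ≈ 0.0519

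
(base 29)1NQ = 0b10111111110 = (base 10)1534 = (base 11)1175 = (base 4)113332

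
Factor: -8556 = -1*2^2*3^1*23^1*31^1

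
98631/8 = 12328+7/8 ≈ 12328.88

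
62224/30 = 31112/15 ≈ 2074.13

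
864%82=44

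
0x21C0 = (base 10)8640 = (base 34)7G4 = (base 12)5000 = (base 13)3C18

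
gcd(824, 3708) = 412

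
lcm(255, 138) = 11730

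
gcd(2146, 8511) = 1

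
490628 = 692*709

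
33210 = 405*82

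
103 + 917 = 1020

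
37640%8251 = 4636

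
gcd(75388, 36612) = 4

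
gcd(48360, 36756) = 12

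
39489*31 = 1224159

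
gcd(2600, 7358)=26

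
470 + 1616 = 2086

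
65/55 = 1 + 2/11 ≈ 1.18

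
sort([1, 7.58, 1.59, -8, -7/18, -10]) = [-10, -8, -7/18, 1, 1.59, 7.58]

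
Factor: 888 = 2^3 * 3^1 * 37^1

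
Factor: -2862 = -1*2^1*3^3*53^1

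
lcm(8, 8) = 8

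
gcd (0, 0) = 0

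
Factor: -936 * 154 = -1 * 2^4 * 3^2 * 7^1 * 11^1 * 13^1 = -144144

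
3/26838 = 1/8946 ≈ 0.000112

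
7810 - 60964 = -53154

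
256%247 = 9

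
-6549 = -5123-1426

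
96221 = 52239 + 43982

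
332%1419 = 332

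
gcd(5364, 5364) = 5364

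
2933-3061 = -128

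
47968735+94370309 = 142339044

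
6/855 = 2/285 ≈ 0.00702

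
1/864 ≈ 0.00116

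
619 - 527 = 92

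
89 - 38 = 51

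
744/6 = 124 = 124.00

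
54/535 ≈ 0.101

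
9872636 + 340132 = 10212768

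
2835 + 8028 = 10863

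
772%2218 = 772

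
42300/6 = 7050 = 7050.00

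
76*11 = 836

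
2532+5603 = 8135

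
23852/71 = 335 + 67/71≈335.94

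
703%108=55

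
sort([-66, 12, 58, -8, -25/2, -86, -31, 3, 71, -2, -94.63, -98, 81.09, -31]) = [-98, -94.63, -86, -66, -31, -31, -25/2, -8, -2, 3, 12, 58, 71, 81.09]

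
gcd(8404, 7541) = 1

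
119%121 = 119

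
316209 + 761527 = 1077736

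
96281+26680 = 122961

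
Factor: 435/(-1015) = -1*3^1*7^(-1) = -3/7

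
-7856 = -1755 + -6101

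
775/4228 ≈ 0.183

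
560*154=86240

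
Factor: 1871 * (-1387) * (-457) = 19^1 * 73^1 * 457^1 * 1871^1 = 1185950189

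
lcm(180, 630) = 1260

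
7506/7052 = 3753/3526 ≈ 1.06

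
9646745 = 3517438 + 6129307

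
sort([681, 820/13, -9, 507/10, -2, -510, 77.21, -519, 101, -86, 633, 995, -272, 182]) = [-519, -510, -272, -86, -9, -2, 507/10, 820/13, 77.21, 101, 182, 633, 681, 995]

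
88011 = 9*9779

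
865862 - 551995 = 313867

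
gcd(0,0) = 0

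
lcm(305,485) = 29585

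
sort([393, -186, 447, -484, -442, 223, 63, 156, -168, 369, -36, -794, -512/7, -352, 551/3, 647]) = [-794, -484, -442, -352, -186, -168, -512/7, -36, 63, 156, 551/3, 223, 369, 393, 447, 647]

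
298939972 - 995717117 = -696777145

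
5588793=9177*609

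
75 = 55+20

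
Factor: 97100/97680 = 2^ (-2) * 3^ (-1) * 5^1 * 11^ (-1) * 37^ (-1) * 971^1 = 4855/4884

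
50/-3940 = -5/394 ≈ -0.0127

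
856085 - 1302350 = -446265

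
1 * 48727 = 48727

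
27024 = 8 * 3378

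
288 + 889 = 1177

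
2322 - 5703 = -3381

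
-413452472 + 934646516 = 521194044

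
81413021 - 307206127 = -225793106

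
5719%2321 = 1077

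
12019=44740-32721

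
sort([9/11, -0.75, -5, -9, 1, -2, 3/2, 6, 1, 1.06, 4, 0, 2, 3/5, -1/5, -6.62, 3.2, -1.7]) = [-9, -6.62, -5, -2, -1.7, -0.75, -1/5, 0, 3/5, 9/11, 1, 1, 1.06, 3/2, 2, 3.2, 4, 6]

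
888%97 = 15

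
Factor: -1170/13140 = -1*2^(-1)*13^1*73^(-1) = -13/146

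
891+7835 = 8726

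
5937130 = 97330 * 61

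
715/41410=143/8282 ≈ 0.0173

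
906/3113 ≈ 0.291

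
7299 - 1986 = 5313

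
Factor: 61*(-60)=-1*2^2*3^1*5^1*61^1=-3660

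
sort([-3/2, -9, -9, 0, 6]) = [-9, -9, -3/2, 0, 6]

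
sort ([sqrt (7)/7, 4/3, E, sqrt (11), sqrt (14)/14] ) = [sqrt (14)/14, sqrt (7)/7, 4/3, E, sqrt (11)] 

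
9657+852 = 10509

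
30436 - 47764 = -17328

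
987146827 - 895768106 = 91378721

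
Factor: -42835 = -1 * 5^1 * 13^1 * 659^1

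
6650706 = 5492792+1157914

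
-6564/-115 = 57 + 9/115 ≈ 57.08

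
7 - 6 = 1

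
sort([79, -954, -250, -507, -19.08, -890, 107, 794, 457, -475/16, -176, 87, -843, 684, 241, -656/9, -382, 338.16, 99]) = [-954, -890, -843, -507, -382, -250, -176, -656/9, -475/16, -19.08, 79, 87, 99, 107, 241, 338.16, 457, 684, 794]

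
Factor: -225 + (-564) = -1 * 3^1 * 263^1 = -789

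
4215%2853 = 1362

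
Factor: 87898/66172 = 2^(-1)*233^(-1)*619^1 = 619/466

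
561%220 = 121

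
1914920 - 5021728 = -3106808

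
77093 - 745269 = -668176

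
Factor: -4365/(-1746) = 2^(-1) * 5^1 = 5/2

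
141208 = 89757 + 51451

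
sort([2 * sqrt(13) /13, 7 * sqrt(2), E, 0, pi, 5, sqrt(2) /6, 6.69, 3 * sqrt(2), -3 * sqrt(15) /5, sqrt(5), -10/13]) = [-3 * sqrt(15) /5, -10/13, 0, sqrt(2) /6, 2 * sqrt(13) /13, sqrt(5), E, pi, 3 * sqrt(2), 5, 6.69, 7 * sqrt(2)]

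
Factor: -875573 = -1 * 673^1 * 1301^1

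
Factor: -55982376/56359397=-1 * 2^3 * 3^2 * 641^1 * 1213^1 * 5741^(-1) * 9817^(-1)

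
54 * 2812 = 151848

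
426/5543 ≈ 0.0769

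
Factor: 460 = 2^2 * 5^1 * 23^1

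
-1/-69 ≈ 0.0145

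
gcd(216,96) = 24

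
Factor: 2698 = 2^1 * 19^1 * 71^1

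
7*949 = 6643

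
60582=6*10097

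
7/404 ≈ 0.0173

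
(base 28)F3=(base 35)C3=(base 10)423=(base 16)1A7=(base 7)1143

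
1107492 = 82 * 13506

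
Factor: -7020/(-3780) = 7^(-1) * 13^1 = 13/7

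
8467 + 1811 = 10278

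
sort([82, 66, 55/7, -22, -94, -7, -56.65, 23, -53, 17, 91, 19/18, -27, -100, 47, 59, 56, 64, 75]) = [-100, -94, -56.65, -53, -27, -22, -7, 19/18, 55/7, 17, 23, 47, 56, 59, 64, 66, 75, 82, 91]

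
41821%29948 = 11873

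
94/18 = 47/9 ≈ 5.22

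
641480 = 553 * 1160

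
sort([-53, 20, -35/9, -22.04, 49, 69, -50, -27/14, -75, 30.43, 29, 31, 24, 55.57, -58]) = [-75, -58, -53, -50, -22.04, -35/9, -27/14, 20, 24, 29, 30.43, 31, 49, 55.57, 69]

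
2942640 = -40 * (-73566)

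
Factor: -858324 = -1 * 2^2 * 3^1 * 71527^1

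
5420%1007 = 385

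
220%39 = 25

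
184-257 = -73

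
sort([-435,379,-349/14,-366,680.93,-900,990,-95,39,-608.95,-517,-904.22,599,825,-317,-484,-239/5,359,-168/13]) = [-904.22,-900,-608.95,-517,-484,-435,-366,-317,-95,-239/5,-349/14,-168/13,39,359,379,599,680.93,825,990]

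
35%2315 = 35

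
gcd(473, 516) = 43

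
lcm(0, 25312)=0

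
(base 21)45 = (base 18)4h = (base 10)89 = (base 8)131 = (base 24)3h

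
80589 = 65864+14725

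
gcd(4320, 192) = 96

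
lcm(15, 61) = 915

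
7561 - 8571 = -1010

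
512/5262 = 256/2631 ≈ 0.0973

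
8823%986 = 935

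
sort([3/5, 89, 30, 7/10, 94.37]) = [3/5, 7/10, 30, 89, 94.37]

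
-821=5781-6602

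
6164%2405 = 1354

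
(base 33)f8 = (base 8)767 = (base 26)j9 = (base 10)503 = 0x1f7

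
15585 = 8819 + 6766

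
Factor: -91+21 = -1*2^1*5^1*7^1 = -70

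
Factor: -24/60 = -1*2^1*5^ (-1) = -2/5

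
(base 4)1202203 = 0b1100010100011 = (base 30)707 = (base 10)6307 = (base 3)22122121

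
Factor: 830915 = 5^1*166183^1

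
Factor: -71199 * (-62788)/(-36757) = -1 * 2^2 * 3^5 * 7^(-1) * 11^1 * 59^(-1) * 89^(-1) * 293^1 * 1427^1 = -4470442812/36757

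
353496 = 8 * 44187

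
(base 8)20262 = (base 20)10ia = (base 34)786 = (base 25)d9k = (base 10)8370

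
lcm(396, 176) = 1584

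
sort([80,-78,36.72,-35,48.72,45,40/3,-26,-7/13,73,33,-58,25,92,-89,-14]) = [-89,-78,-58,-35,-26,-14,-7/13,40/3,25,33,36.72,45,48.72,73,80,92]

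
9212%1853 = 1800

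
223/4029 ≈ 0.0553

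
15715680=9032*1740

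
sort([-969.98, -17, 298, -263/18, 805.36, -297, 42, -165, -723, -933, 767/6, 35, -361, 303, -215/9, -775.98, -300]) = [-969.98, -933, -775.98, -723, -361, -300, -297, -165, -215/9, -17, -263/18, 35, 42, 767/6, 298, 303, 805.36]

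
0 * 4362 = 0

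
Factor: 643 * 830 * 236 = 2^3 * 5^1 * 59^1 * 83^1 * 643^1 = 125950840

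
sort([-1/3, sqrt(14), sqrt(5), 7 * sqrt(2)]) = [-1/3, sqrt(5), sqrt(14), 7 * sqrt(2)]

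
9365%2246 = 381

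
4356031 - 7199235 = -2843204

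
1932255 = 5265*367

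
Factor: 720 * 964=2^6 * 3^2 * 5^1 * 241^1=694080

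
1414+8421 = 9835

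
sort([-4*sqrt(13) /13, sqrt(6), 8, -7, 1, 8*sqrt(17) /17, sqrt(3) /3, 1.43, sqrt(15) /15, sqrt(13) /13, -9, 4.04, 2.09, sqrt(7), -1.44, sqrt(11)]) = [-9, -7, -1.44, -4*sqrt(13) /13, sqrt(15) /15, sqrt(13) /13, sqrt(3) /3, 1, 1.43, 8*sqrt(17) /17, 2.09, sqrt(6), sqrt(7), sqrt(11), 4.04, 8]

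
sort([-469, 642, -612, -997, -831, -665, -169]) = [-997, -831, -665, -612, -469, -169, 642]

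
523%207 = 109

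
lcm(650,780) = 3900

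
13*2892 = 37596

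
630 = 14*45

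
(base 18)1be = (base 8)1030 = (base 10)536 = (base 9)655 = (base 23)107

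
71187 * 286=20359482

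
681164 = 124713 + 556451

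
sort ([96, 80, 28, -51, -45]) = [-51, -45, 28, 80, 96]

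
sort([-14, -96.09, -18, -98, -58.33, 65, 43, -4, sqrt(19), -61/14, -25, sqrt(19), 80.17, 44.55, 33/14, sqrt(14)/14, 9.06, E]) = [-98, -96.09, -58.33, -25, -18, -14, -61/14, -4, sqrt(14)/14, 33/14, E, sqrt(19), sqrt(19), 9.06, 43, 44.55, 65, 80.17]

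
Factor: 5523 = 3^1*7^1*263^1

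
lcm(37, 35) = 1295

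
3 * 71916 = 215748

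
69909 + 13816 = 83725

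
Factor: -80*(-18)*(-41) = -1*2^5*3^2*5^1*41^1 = -59040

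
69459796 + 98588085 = 168047881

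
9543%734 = 1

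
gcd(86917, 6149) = 1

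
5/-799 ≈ -0.00626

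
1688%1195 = 493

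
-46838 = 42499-89337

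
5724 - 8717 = -2993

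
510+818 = 1328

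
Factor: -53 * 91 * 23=-1 * 7^1 * 13^1 * 23^1 * 53^1=-110929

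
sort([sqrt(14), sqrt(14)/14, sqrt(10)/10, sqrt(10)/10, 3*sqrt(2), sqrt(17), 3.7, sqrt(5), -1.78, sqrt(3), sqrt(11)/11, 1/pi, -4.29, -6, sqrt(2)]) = [-6, -4.29, -1.78, sqrt(14)/14, sqrt(11)/11, sqrt(10)/10, sqrt(10)/10, 1/pi, sqrt(2), sqrt(3), sqrt(5), 3.7, sqrt(14), sqrt(17), 3*sqrt(2)]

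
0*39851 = 0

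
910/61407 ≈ 0.0148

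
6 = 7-1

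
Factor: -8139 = -1*3^1*2713^1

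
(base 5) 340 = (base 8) 137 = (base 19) 50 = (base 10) 95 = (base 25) 3k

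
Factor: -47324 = -1*2^2*11831^1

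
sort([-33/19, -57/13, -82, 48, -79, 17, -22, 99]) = [-82, -79, -22, -57/13, -33/19, 17, 48, 99]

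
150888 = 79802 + 71086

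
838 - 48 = 790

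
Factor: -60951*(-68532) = 2^2*3^2*11^1*1847^1*5711^1 = 4177093932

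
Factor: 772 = 2^2 * 193^1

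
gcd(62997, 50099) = 1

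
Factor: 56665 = 5^1 * 7^1 * 1619^1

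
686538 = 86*7983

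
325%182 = 143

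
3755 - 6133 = -2378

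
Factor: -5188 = -1 * 2^2 * 1297^1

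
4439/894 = 4+863/894 ≈ 4.97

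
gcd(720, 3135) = 15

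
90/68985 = 2/1533 ≈ 0.00130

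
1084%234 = 148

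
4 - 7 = -3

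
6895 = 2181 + 4714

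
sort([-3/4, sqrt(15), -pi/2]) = [-pi/2, -3/4, sqrt(15)]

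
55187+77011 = 132198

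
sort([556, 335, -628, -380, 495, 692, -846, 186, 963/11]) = [-846, -628, -380, 963/11, 186, 335, 495, 556, 692]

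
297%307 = 297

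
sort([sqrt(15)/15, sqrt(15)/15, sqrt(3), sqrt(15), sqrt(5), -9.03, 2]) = [-9.03, sqrt(15)/15, sqrt(15)/15, sqrt(3), 2, sqrt(5), sqrt(15)]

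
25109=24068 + 1041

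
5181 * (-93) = -481833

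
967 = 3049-2082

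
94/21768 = 47/10884 ≈ 0.00432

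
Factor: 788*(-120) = -1*2^5*3^1*5^1*197^1 = -94560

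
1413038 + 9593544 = 11006582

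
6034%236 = 134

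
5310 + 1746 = 7056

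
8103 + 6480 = 14583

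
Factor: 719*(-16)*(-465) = 2^4*3^1*5^1*31^1*719^1 = 5349360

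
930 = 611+319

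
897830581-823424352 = 74406229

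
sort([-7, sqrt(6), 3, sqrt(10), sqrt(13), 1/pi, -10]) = [-10, -7, 1/pi, sqrt(6), 3, sqrt(10), sqrt(13)]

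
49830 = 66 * 755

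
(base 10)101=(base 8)145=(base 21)4h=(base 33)32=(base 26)3n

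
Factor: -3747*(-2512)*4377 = 2^4*3^2*157^1*1249^1*1459^1 = 41198354928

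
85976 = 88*977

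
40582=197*206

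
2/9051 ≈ 0.000221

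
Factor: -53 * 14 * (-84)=2^3 * 3^1 * 7^2 * 53^1=62328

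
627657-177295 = 450362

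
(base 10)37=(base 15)27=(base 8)45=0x25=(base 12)31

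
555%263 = 29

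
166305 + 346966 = 513271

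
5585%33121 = 5585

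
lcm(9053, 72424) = 72424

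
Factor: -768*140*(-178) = 2^11*3^1*5^1*7^1*89^1 = 19138560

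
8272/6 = 4136/3≈1378.67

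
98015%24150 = 1415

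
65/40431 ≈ 0.00161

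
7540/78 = 96 + 2/3 ≈ 96.67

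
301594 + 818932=1120526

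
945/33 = 28 + 7/11 ≈ 28.64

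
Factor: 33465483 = 3^2*23^1*269^1*601^1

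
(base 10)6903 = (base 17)16f1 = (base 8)15367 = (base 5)210103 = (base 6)51543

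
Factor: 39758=2^1*103^1*193^1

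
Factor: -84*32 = -1*2^7*3^1*7^1 = -2688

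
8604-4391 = 4213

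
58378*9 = 525402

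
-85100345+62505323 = -22595022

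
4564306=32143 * 142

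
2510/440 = 5 + 31/44 ≈ 5.70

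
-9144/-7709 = 1 + 1435/7709 ≈ 1.19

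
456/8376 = 19/349≈0.0544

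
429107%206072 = 16963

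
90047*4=360188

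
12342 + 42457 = 54799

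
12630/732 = 17 + 31/122 ≈ 17.25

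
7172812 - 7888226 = -715414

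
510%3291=510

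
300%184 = 116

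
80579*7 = 564053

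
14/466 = 7/233≈0.0300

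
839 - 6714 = -5875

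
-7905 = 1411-9316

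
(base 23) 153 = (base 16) 287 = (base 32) k7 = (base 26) on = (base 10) 647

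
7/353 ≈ 0.0198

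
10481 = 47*223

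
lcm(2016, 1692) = 94752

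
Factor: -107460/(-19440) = 2^(-2)*3^(-2)*199^1 = 199/36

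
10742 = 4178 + 6564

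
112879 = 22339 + 90540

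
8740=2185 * 4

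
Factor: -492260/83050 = -1*2^1*5^(-1)*11^(-1)*163^1 = -326/55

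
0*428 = 0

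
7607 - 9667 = -2060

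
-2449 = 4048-6497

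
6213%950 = 513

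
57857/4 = 14464+1/4 = 14464.25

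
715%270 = 175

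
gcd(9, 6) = 3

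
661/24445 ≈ 0.0270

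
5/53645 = 1/10729 ≈ 0.0000932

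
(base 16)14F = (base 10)335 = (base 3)110102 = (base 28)BR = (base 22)F5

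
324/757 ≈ 0.428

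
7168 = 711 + 6457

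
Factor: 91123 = 293^1*311^1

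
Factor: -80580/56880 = -1 * 2^(-2) * 3^(-1) * 17^1 = -17/12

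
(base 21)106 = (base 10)447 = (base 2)110111111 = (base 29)fc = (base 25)hm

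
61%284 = 61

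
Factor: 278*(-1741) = -1*2^1*139^1*1741^1 = -483998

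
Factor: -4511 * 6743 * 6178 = -1 * 2^1 * 11^1 * 13^1 * 347^1 * 613^1 * 3089^1 = -187920383794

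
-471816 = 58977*(-8)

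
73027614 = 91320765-18293151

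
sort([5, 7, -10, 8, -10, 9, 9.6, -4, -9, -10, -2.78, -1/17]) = [-10, -10, -10, -9, -4, -2.78, -1/17, 5, 7, 8, 9, 9.6]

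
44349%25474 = 18875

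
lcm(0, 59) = 0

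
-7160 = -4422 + -2738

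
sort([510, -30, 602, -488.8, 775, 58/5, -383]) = [-488.8, -383, -30, 58/5, 510, 602, 775]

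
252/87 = 84/29 ≈ 2.90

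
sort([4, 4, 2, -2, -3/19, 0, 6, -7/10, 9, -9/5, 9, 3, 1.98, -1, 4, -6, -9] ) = [-9, -6, -2, -9/5, -1, -7/10, -3/19, 0, 1.98, 2, 3, 4, 4, 4, 6, 9, 9] 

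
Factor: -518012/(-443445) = 2^2 * 3^(-1) * 5^(-1) * 11^1 * 17^(-1) * 37^(-1) * 47^(-1) * 61^1 * 193^1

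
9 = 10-1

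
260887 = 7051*37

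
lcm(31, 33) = 1023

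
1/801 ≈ 0.00125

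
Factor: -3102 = -1 * 2^1 * 3^1 * 11^1 * 47^1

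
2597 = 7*371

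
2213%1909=304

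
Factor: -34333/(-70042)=2^(-1) * 7^(-1) * 13^1 * 19^1 * 139^1 * 5003^(-1)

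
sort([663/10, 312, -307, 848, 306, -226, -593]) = [-593, -307, -226, 663/10, 306, 312, 848]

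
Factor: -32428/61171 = -1*2^2*11^1*83^(-1) = -44/83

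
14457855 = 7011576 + 7446279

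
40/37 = 1 + 3/37 ≈ 1.08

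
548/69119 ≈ 0.00793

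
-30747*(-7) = 215229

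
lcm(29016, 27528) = 1073592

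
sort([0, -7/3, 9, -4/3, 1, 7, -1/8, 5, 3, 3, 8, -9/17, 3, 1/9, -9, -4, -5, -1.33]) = [-9, -5, -4, -7/3, -4/3, -1.33, -9/17, -1/8, 0, 1/9, 1, 3, 3, 3, 5, 7, 8, 9]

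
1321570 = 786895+534675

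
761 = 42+719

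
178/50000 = 89/25000 = 0.00356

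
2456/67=36+44/67 ≈ 36.66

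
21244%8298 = 4648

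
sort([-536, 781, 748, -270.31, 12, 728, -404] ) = [-536, -404, -270.31, 12, 728, 748, 781] 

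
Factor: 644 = 2^2 * 7^1 * 23^1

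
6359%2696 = 967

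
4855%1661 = 1533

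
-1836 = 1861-3697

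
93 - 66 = 27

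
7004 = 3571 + 3433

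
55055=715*77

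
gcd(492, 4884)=12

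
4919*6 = 29514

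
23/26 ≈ 0.885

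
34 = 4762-4728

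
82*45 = 3690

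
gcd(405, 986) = 1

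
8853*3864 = 34207992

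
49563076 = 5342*9278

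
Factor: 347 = 347^1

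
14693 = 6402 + 8291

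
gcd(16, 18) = 2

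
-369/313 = -1 - 56/313 ≈ -1.18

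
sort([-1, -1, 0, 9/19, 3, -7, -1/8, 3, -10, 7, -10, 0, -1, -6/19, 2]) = [-10, -10, -7, -1, -1, -1, -6/19, -1/8, 0, 0, 9/19, 2, 3, 3, 7]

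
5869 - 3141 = 2728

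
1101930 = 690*1597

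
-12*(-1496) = 17952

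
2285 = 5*457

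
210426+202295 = 412721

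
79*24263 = 1916777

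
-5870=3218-9088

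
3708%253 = 166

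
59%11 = 4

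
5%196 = 5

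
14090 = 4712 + 9378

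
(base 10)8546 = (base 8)20542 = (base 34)7dc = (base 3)102201112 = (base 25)dgl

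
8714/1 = 8714 = 8714.00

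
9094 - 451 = 8643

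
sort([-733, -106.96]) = [-733, -106.96]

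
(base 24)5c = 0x84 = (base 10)132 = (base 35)3r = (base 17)7d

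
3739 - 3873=-134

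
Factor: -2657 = -1*2657^1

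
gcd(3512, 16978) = 2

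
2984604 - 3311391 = -326787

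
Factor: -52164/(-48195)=2^2*5^(-1)*17^(-1)*23^1=92/85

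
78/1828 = 39/914 ≈ 0.0427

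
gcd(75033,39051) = 9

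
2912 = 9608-6696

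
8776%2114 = 320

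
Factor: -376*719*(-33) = 2^3*3^1*11^1*47^1*719^1 = 8921352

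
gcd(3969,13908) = 3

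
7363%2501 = 2361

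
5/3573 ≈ 0.00140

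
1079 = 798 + 281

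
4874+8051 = 12925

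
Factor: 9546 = 2^1*3^1*37^1*43^1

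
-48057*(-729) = 35033553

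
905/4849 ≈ 0.187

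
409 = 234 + 175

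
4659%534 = 387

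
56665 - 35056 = 21609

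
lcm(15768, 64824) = 583416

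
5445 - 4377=1068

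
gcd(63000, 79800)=4200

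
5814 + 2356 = 8170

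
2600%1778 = 822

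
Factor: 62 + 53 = 5^1 * 23^1 = 115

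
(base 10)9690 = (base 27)d7o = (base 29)bf4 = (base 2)10010111011010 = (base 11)730a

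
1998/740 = 27/10 = 2.70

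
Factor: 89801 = 89^1*1009^1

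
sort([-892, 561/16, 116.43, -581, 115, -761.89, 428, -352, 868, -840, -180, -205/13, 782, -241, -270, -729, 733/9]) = [-892, -840, -761.89, -729, -581, -352, -270, -241, -180, -205/13, 561/16, 733/9, 115, 116.43, 428, 782, 868]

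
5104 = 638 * 8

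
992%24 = 8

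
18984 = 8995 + 9989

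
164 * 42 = 6888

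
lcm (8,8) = 8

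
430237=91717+338520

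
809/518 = 1 + 291/518 ≈ 1.56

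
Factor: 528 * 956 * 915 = 2^6 * 3^2 * 5^1 * 11^1 * 61^1 * 239^1 = 461862720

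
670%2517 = 670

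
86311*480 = 41429280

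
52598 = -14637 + 67235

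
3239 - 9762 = -6523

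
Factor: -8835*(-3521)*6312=2^3*3^2*5^1*7^1*19^1*31^1*263^1*503^1=196353916920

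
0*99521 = 0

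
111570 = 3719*30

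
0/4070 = 0 = 0.00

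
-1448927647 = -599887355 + -849040292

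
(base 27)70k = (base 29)62j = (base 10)5123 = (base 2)1010000000011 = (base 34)4en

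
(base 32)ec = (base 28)gc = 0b111001100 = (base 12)324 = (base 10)460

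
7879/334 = 23 + 197/334≈23.59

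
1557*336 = 523152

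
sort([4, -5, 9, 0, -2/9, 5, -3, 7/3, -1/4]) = [-5, -3, -1/4, -2/9, 0, 7/3, 4, 5, 9]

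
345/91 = 3 + 72/91≈3.79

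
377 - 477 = -100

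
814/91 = 8 + 86/91≈8.95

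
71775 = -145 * (-495)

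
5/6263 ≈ 0.000798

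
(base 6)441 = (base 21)81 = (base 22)7f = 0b10101001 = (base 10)169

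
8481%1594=511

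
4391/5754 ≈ 0.763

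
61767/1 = 61767 = 61767.00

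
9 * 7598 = 68382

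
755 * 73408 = 55423040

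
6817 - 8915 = -2098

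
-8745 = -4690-4055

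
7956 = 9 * 884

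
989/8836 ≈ 0.112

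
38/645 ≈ 0.0589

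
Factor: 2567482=2^1*31^1*41411^1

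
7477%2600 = 2277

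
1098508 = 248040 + 850468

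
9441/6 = 3147/2 = 1573.50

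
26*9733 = 253058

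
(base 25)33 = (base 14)58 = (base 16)4e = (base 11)71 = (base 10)78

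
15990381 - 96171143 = -80180762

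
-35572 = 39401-74973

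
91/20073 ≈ 0.00453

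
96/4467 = 32/1489 ≈ 0.0215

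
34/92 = 17/46 ≈ 0.370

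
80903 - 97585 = -16682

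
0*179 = 0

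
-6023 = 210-6233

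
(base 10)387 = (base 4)12003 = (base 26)en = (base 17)15d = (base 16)183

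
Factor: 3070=2^1*5^1*307^1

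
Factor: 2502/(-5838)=-1*3^1*7^(-1)=-3/7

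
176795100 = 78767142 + 98027958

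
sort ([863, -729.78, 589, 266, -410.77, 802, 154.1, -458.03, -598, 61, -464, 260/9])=[-729.78, -598, -464, -458.03, -410.77, 260/9, 61, 154.1, 266, 589, 802, 863]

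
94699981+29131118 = 123831099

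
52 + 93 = 145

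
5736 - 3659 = 2077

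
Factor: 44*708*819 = 2^4*3^3*7^1*11^1*13^1*59^1 = 25513488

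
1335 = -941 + 2276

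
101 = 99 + 2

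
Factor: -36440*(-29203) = 2^3*5^1*19^1*29^1*53^1*911^1 = 1064157320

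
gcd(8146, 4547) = 1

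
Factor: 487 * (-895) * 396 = -1 * 2^2 * 3^2 * 5^1 * 11^1 * 179^1 * 487^1 = -172602540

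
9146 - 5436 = 3710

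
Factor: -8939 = -1*7^1*1277^1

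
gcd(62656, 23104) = 64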